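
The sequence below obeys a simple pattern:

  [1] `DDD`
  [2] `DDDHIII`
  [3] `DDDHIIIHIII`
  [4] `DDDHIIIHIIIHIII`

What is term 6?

Every step adds HIII to the end: s(k+1) = s(k)·HIII.
From DDDHIIIHIIIHIII, 2 further steps: DDDHIIIHIIIHIII → DDDHIIIHIIIHIIIHIII → (answer).

DDDHIIIHIIIHIIIHIIIHIII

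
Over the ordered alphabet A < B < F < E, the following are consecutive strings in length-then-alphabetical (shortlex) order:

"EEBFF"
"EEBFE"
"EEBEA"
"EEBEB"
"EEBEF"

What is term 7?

Continuing the enumeration 2 steps past EEBEF: EEBEF → EEBEE → (answer).

EEFAA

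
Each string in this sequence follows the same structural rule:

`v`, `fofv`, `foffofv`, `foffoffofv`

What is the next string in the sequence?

Each term is the previous one with fof prepended.
Applying this once more to foffoffofv:

foffoffoffofv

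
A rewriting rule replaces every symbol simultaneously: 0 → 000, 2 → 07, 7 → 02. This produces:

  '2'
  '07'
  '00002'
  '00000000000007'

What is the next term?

00000000000000000000000000000000000000002

Replace each of the 14 characters of 00000000000007 in place — 000 000 000 000 000 000 000 000 000 000 000 000 000 02 — and concatenate.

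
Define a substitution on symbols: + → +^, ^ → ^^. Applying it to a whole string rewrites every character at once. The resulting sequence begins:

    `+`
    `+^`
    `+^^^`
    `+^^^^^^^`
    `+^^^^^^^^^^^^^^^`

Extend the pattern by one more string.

Rewriting the 16 symbols of +^^^^^^^^^^^^^^^ one by one yields +^ ^^ ^^ ^^ ^^ ^^ ^^ ^^ ^^ ^^ ^^ ^^ ^^ ^^ ^^ ^^; concatenated:

+^^^^^^^^^^^^^^^^^^^^^^^^^^^^^^^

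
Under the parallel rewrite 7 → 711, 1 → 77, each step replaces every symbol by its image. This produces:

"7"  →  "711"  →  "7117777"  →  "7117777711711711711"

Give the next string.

Rewriting the 19 symbols of 7117777711711711711 one by one yields 711 77 77 711 711 711 711 711 77 77 711 77 77 711 77 77 711 77 77; concatenated:

71177777117117117117117777711777771177777117777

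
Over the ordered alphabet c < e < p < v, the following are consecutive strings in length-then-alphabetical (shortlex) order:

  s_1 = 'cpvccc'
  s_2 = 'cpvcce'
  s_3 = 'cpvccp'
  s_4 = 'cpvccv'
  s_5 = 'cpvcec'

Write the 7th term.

cpvcep

Stepping forward 2 times from cpvcec: cpvcec → cpvcee, then the target.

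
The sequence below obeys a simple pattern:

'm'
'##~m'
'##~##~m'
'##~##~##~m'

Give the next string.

Each term is the previous one with ##~ prepended.
Applying this once more to ##~##~##~m:

##~##~##~##~m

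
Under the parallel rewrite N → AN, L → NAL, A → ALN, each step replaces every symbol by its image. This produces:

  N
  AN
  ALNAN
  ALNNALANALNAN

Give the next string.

ALNNALANANALNNALALNANALNNALANALNAN

Applying the rule to each of the 13 symbols of ALNNALANALNAN gives the pieces ALN NAL AN AN ALN NAL ALN AN ALN NAL AN ALN AN, which concatenate to the answer.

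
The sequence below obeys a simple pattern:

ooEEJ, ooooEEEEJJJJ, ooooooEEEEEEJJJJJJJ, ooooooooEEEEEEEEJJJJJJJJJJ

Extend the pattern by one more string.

Reading off run lengths: o runs 2, 4, 6, 8; E runs 2, 4, 6, 8; J runs 1, 4, 7, 10 — each is linear in n (n = 1, 2, …).
At n = 5 the blocks have lengths 10, 10, 13.

ooooooooooEEEEEEEEEEJJJJJJJJJJJJJ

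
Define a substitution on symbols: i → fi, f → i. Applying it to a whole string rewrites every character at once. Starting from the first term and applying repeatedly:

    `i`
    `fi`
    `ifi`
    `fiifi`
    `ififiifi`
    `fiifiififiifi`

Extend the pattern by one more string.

Replace each of the 13 characters of fiifiififiifi in place — i fi fi i fi fi i fi i fi fi i fi — and concatenate.

ififiififiifiififiifi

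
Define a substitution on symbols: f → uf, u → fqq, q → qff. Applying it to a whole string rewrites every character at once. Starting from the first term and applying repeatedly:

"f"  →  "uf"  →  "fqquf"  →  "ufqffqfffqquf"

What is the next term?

Applying the rule to each of the 13 symbols of ufqffqfffqquf gives the pieces fqq uf qff uf uf qff uf uf uf qff qff fqq uf, which concatenate to the answer.

fqqufqffufufqffufufufqffqfffqquf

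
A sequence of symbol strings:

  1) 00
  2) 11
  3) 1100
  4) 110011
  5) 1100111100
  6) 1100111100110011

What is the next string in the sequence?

From term 3 onward, concatenate the last term with the second-to-last: 11·00 = 1100, 1100·11 = 110011, …
Continuing: 1100111100110011 · 1100111100 gives term 7.

11001111001100111100111100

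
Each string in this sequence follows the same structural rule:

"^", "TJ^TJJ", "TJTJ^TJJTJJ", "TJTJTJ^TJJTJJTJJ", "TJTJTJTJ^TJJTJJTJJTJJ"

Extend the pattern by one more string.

TJTJTJTJTJ^TJJTJJTJJTJJTJJ

s(k+1) = TJ·s(k)·TJJ, so each term gains TJ as a prefix and TJJ as a suffix.
One more step from TJTJTJTJ^TJJTJJTJJTJJ gives the answer.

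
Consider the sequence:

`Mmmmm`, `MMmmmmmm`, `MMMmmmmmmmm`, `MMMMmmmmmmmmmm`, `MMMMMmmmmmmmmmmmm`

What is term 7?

The n-th term is n M's then 2n+2 m's (n = 1, 2, …).
For term 7, n = 7, so the run lengths are 7, 16.

MMMMMMMmmmmmmmmmmmmmmmm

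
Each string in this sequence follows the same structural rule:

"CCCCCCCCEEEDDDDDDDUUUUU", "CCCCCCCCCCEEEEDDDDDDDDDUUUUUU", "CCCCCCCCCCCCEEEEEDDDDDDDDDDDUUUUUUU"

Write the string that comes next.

CCCCCCCCCCCCCCEEEEEEDDDDDDDDDDDDDUUUUUUUU

Term n consists of 2n+2 C's, followed by n E's, followed by 2n+1 D's, followed by n+2 U's, where the shown terms are n = 3, 4, 5.
For the next term, n = 6, so the run lengths are 14, 6, 13, 8.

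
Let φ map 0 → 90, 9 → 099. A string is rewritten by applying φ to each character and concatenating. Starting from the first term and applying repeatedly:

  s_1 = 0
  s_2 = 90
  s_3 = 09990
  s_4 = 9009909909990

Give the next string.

0999090099099900990999009909909990

φ(9009909909990) expands symbol-by-symbol to 099 90 90 099 099 90 099 099 90 099 099 099 90; joining the 13 pieces gives the next term.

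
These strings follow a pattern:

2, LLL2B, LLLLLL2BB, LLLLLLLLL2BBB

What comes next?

Every step adds LLL to the front and B to the end of the previous string.
So the next term is LLL·LLLLLLLLL2BBB·B.

LLLLLLLLLLLL2BBBB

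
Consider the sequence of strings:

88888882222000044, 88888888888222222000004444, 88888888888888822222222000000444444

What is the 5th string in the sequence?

Each string has the form 8^{4n-1} 2^{2n} 0^{n+2} 4^{2n-2}, where the shown terms are n = 2, 3, 4.
For term 5, n = 6, so the run lengths are 23, 12, 8, 10.

88888888888888888888888222222222222000000004444444444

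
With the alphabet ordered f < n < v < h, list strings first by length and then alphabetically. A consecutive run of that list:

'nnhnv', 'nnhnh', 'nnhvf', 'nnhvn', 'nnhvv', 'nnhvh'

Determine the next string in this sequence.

nnhhf

The successor of nnhvh increments the rightmost position that isn't already h and resets every position after it to f.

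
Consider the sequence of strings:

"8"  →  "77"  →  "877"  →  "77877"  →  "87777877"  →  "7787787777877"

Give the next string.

Each term (from the third on) is the two preceding terms concatenated in order: term 3 = 8·77 = 877.
The next term joins 87777877 and 7787787777877.

877778777787787777877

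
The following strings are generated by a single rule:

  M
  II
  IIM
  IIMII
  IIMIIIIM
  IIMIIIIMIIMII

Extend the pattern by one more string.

From term 3 onward, concatenate the last term with the second-to-last: II·M = IIM, IIM·II = IIMII, …
Continuing: IIMIIIIMIIMII · IIMIIIIM gives term 7.

IIMIIIIMIIMIIIIMIIIIM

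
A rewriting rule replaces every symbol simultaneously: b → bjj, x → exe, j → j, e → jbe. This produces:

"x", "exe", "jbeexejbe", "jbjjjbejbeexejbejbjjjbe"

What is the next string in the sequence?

Replace each of the 23 characters of jbjjjbejbeexejbejbjjjbe in place — j bjj j j j bjj jbe j bjj jbe jbe exe jbe j bjj jbe j bjj j j j bjj jbe — and concatenate.

jbjjjjjbjjjbejbjjjbejbeexejbejbjjjbejbjjjjjbjjjbe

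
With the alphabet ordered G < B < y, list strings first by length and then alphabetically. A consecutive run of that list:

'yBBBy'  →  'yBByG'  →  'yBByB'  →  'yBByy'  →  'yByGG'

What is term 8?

Stepping forward 3 times from yByGG: yByGG → yByGB → yByGy, then the target.

yByBG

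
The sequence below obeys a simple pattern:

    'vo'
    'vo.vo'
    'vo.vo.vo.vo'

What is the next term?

vo.vo.vo.vo.vo.vo.vo.vo

Every step duplicates the string with '.' between the halves.
One more doubling of vo.vo.vo.vo gives the answer.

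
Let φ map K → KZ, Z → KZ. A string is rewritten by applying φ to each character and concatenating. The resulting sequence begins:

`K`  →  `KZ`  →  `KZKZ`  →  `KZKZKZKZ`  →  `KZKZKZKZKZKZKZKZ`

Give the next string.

KZKZKZKZKZKZKZKZKZKZKZKZKZKZKZKZ

Replace each of the 16 characters of KZKZKZKZKZKZKZKZ in place — KZ KZ KZ KZ KZ KZ KZ KZ KZ KZ KZ KZ KZ KZ KZ KZ — and concatenate.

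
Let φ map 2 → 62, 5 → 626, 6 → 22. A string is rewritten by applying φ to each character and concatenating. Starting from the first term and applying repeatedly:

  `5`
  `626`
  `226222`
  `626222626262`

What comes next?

Expanding 626222626262: 6→22, 2→62, 6→22, 2→62, 2→62, 2→62, 6→22, 2→62, 6→22, 2→62, 6→22, 2→62. Concatenated: 22 62 22 62 62 62 22 62 22 62 22 62.

226222626262226222622262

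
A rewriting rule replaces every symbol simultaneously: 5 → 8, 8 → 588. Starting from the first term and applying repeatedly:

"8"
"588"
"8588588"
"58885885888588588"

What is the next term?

φ(58885885888588588) expands symbol-by-symbol to 8 588 588 588 8 588 588 8 588 588 588 8 588 588 8 588 588; joining the 17 pieces gives the next term.

85885885888588588858858858885885888588588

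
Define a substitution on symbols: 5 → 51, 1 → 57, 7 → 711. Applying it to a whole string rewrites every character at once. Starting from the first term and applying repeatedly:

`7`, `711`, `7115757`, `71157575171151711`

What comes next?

711575751711517115157711575751577115757

Applying the rule to each of the 17 symbols of 71157575171151711 gives the pieces 711 57 57 51 711 51 711 51 57 711 57 57 51 57 711 57 57, which concatenate to the answer.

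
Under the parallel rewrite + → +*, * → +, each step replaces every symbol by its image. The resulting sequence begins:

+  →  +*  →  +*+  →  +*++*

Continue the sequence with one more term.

Rewriting each symbol of +*++*: +→+*, *→+, +→+*, +→+*, *→+, which concatenates to +* + +* +* +.

+*++*+*+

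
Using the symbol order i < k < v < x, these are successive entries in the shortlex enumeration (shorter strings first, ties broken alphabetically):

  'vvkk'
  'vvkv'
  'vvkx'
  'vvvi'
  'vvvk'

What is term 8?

vvxi

Stepping forward 3 times from vvvk: vvvk → vvvv → vvvx, then the target.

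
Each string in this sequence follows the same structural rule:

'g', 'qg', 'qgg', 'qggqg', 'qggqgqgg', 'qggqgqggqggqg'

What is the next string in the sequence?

qggqgqggqggqgqggqgqgg

From term 3 onward, concatenate the last term with the second-to-last: qg·g = qgg, qgg·qg = qggqg, …
So term 7 is qggqgqggqggqg·qggqgqgg.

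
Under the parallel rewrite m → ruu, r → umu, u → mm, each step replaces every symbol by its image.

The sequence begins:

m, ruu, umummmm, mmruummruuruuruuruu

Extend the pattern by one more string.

ruuruuumummmmruuruuumummmmumummmmumummmmumummmm

Applying the rule to each of the 19 symbols of mmruummruuruuruuruu gives the pieces ruu ruu umu mm mm ruu ruu umu mm mm umu mm mm umu mm mm umu mm mm, which concatenate to the answer.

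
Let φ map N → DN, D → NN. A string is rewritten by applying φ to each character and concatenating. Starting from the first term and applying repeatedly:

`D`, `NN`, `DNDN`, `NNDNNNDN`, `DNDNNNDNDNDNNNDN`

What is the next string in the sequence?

Replace each of the 16 characters of DNDNNNDNDNDNNNDN in place — NN DN NN DN DN DN NN DN NN DN NN DN DN DN NN DN — and concatenate.

NNDNNNDNDNDNNNDNNNDNNNDNDNDNNNDN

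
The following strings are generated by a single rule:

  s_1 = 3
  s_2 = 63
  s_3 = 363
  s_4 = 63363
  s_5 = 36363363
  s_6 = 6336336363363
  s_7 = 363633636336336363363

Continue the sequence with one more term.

6336336363363363633636336336363363

This is a Fibonacci-style word recurrence s(k) = s(k−2)·s(k−1): e.g. 3·63 = 363.
So term 8 is 6336336363363·363633636336336363363.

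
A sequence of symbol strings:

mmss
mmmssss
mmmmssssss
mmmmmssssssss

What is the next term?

The n-th term is n+1 m's then 2n s's (n = 1, 2, …).
At n = 5 the blocks have lengths 6, 10.

mmmmmmssssssssss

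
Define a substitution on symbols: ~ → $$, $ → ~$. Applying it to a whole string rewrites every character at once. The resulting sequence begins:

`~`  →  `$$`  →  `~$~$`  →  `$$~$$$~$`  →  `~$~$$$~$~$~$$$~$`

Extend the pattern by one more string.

$$~$$$~$~$~$$$~$$$~$$$~$~$~$$$~$

Applying the rule to each of the 16 symbols of ~$~$$$~$~$~$$$~$ gives the pieces $$ ~$ $$ ~$ ~$ ~$ $$ ~$ $$ ~$ $$ ~$ ~$ ~$ $$ ~$, which concatenate to the answer.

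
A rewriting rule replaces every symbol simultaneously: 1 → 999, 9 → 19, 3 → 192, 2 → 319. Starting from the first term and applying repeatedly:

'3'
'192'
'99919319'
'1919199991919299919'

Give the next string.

Replace each of the 19 characters of 1919199991919299919 in place — 999 19 999 19 999 19 19 19 19 999 19 999 19 319 19 19 19 999 19 — and concatenate.

999199991999919191919999199991931919191999919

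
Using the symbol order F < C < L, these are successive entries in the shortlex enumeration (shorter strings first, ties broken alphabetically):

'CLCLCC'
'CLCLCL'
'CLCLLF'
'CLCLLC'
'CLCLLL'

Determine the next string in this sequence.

CLLFFF

The successor of CLCLLL increments the rightmost position that isn't already L and resets every position after it to F.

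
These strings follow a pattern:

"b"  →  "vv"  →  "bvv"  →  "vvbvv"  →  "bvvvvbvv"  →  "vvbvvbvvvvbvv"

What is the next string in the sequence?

bvvvvbvvvvbvvbvvvvbvv

This is a Fibonacci-style word recurrence s(k) = s(k−2)·s(k−1): e.g. b·vv = bvv.
So term 7 is bvvvvbvv·vvbvvbvvvvbvv.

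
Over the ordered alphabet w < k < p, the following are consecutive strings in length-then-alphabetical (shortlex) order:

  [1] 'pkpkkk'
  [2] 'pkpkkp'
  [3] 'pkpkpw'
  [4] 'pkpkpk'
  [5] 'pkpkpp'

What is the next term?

Find the rightmost character of pkpkpp below p, bump it to the next letter, and reset everything to its right to w.

pkppww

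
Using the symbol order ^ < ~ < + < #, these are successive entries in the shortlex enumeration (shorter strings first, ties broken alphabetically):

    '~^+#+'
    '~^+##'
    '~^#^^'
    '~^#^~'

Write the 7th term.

~^#~^

Continuing the enumeration 3 steps past ~^#^~: ~^#^~ → ~^#^+ → ~^#^# → (answer).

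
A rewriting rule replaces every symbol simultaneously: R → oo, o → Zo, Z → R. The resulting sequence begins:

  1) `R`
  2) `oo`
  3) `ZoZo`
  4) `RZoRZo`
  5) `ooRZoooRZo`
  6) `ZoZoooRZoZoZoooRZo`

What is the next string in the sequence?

RZoRZoZoZoooRZoRZoRZoZoZoooRZo

Applying the rule to each of the 18 symbols of ZoZoooRZoZoZoooRZo gives the pieces R Zo R Zo Zo Zo oo R Zo R Zo R Zo Zo Zo oo R Zo, which concatenate to the answer.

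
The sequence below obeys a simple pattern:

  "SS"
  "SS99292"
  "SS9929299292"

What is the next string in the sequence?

SS992929929299292

The strings grow by a fixed suffix 99292 each time.
One more step from SS9929299292 gives the answer.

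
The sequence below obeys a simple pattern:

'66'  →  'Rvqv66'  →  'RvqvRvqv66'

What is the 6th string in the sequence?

RvqvRvqvRvqvRvqvRvqv66

The strings grow by a fixed prefix Rvqv each time.
From RvqvRvqv66, 3 further steps: RvqvRvqv66 → RvqvRvqvRvqv66 → RvqvRvqvRvqvRvqv66 → (answer).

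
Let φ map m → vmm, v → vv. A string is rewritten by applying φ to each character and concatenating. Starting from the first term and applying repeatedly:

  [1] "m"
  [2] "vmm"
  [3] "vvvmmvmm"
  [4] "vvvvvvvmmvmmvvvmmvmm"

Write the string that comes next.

Applying the rule to each of the 20 symbols of vvvvvvvmmvmmvvvmmvmm gives the pieces vv vv vv vv vv vv vv vmm vmm vv vmm vmm vv vv vv vmm vmm vv vmm vmm, which concatenate to the answer.

vvvvvvvvvvvvvvvmmvmmvvvmmvmmvvvvvvvmmvmmvvvmmvmm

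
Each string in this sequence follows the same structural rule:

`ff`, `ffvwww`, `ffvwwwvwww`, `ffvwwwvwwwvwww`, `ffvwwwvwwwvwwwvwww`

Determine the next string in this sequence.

ffvwwwvwwwvwwwvwwwvwww

The strings grow by a fixed suffix vwww each time.
One more step from ffvwwwvwwwvwwwvwww gives the answer.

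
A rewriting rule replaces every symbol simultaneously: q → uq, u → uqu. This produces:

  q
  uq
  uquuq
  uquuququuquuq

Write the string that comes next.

Applying the rule to each of the 13 symbols of uquuququuquuq gives the pieces uqu uq uqu uqu uq uqu uq uqu uqu uq uqu uqu uq, which concatenate to the answer.

uquuququuquuququuququuquuququuquuq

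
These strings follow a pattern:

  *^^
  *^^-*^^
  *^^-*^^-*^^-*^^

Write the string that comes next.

*^^-*^^-*^^-*^^-*^^-*^^-*^^-*^^

s(k+1) = s(k)·-·s(k) — each term doubles the last with '-' between the halves.
So the next term is two copies of *^^-*^^-*^^-*^^ with '-' between the halves.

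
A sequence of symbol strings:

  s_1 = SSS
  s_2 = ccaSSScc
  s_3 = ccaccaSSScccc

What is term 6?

Every step adds cca to the front and cc to the end of the previous string.
From ccaccaSSScccc, 3 further steps: ccaccaSSScccc → ccaccaccaSSScccccc → ccaccaccaccaSSScccccccc → (answer).

ccaccaccaccaccaSSScccccccccc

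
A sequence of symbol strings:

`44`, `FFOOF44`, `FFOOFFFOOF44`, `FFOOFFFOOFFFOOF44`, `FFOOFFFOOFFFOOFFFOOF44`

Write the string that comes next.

Each term is the previous one with FFOOF prepended.
Applying this once more to FFOOFFFOOFFFOOFFFOOF44:

FFOOFFFOOFFFOOFFFOOFFFOOF44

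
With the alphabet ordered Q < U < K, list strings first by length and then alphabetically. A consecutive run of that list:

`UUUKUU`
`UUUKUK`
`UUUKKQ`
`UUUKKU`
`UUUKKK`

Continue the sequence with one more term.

UUKQQQ

Treat UUUKKK as a base-3 numeral over the given alphabet and add one, carrying through any trailing K's.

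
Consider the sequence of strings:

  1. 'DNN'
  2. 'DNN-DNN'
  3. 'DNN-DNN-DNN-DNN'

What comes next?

DNN-DNN-DNN-DNN-DNN-DNN-DNN-DNN

Every step duplicates the string with '-' between the halves.
One more doubling of DNN-DNN-DNN-DNN gives the answer.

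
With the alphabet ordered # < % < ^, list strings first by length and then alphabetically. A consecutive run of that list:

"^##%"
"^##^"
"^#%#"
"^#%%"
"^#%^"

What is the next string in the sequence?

^#^#

The successor of ^#%^ increments the rightmost position that isn't already ^ and resets every position after it to #.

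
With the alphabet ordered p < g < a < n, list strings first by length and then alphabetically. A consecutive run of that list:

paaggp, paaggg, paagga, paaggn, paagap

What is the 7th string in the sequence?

paagaa

Advancing 2 positions from paagap through paagap → paagag reaches term 7.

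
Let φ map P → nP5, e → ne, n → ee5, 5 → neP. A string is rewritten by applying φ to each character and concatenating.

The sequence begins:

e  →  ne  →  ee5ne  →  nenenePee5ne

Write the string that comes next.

ee5neee5neee5nenP5nenenePee5ne

Rewriting each symbol of nenenePee5ne: n→ee5, e→ne, n→ee5, e→ne, n→ee5, e→ne, P→nP5, e→ne, e→ne, 5→neP, n→ee5, e→ne, which concatenates to ee5 ne ee5 ne ee5 ne nP5 ne ne neP ee5 ne.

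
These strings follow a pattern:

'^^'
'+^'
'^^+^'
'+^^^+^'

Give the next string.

Each term (from the third on) is the two preceding terms concatenated in order: term 3 = ^^·+^ = ^^+^.
So term 5 is ^^+^·+^^^+^.

^^+^+^^^+^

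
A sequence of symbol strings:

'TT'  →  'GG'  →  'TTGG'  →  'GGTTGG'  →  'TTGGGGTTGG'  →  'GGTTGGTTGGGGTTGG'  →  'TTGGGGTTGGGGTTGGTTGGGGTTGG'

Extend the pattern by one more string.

GGTTGGTTGGGGTTGGTTGGGGTTGGGGTTGGTTGGGGTTGG

This is a Fibonacci-style word recurrence s(k) = s(k−2)·s(k−1): e.g. TT·GG = TTGG.
Continuing: GGTTGGTTGGGGTTGG · TTGGGGTTGGGGTTGGTTGGGGTTGG gives term 8.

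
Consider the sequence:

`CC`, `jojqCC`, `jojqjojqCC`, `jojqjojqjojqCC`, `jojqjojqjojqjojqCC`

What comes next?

The strings grow by a fixed prefix jojq each time.
So the next term is jojq·jojqjojqjojqjojqCC.

jojqjojqjojqjojqjojqCC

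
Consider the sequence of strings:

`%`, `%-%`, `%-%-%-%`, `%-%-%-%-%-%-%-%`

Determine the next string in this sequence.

Each string is two copies of the previous one joined by '-'.
Doubling %-%-%-%-%-%-%-% with '-' between the halves:

%-%-%-%-%-%-%-%-%-%-%-%-%-%-%-%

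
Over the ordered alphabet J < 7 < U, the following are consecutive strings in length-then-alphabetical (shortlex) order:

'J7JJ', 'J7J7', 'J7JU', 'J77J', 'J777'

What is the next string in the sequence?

J77U

Treat J777 as a base-3 numeral over the given alphabet and add one, carrying through any trailing U's.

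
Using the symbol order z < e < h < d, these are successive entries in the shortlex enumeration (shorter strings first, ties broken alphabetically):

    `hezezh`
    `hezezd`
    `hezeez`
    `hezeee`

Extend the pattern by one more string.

The successor of hezeee increments the rightmost position that isn't already d and resets every position after it to z.

hezeeh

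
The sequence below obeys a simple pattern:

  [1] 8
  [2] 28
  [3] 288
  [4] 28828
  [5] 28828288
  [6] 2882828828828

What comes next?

288282882882828828288

This is a Fibonacci-style word recurrence s(k) = s(k−1)·s(k−2): e.g. 28·8 = 288.
So term 7 is 2882828828828·28828288.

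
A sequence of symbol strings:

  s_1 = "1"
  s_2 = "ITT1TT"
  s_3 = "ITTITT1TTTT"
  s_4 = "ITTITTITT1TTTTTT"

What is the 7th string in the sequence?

ITTITTITTITTITTITT1TTTTTTTTTTTT

Every step adds ITT to the front and TT to the end of the previous string.
From ITTITTITT1TTTTTT, 3 further steps: ITTITTITT1TTTTTT → ITTITTITTITT1TTTTTTTT → ITTITTITTITTITT1TTTTTTTTTT → (answer).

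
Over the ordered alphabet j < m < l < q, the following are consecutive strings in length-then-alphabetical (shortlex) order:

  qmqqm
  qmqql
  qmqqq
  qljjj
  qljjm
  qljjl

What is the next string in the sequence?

qljjq

Find the rightmost character of qljjl below q, bump it to the next letter, and reset everything to its right to j.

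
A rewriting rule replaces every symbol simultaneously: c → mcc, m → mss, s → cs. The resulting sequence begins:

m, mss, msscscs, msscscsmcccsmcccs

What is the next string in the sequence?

msscscsmcccsmcccsmssmccmccmcccsmssmccmccmcccs

φ(msscscsmcccsmcccs) expands symbol-by-symbol to mss cs cs mcc cs mcc cs mss mcc mcc mcc cs mss mcc mcc mcc cs; joining the 17 pieces gives the next term.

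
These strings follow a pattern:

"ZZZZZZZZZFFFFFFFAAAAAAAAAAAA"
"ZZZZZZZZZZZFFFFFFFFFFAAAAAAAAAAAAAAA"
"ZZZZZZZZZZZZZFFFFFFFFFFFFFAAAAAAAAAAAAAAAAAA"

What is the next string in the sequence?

Term n consists of 2n+3 Z's, followed by 3n-2 F's, followed by 3n+3 A's, where the shown terms are n = 3, 4, 5.
Setting n = 6 gives 15, 16, 21 characters in each block.

ZZZZZZZZZZZZZZZFFFFFFFFFFFFFFFFAAAAAAAAAAAAAAAAAAAAA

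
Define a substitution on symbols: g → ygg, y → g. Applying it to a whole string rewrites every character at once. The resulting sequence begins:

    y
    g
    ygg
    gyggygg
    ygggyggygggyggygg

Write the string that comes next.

gyggyggygggyggygggyggyggygggyggygggyggygg

Replace each of the 17 characters of ygggyggygggyggygg in place — g ygg ygg ygg g ygg ygg g ygg ygg ygg g ygg ygg g ygg ygg — and concatenate.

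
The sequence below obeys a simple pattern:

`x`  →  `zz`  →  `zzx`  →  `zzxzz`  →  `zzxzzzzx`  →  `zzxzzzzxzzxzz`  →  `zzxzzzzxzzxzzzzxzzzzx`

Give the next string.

zzxzzzzxzzxzzzzxzzzzxzzxzzzzxzzxzz

Each term (from the third on) is the previous term followed by the one before it: term 3 = zz·x = zzx.
So term 8 is zzxzzzzxzzxzzzzxzzzzx·zzxzzzzxzzxzz.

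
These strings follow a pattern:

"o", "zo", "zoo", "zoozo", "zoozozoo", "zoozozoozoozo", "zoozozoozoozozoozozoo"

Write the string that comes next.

From term 3 onward, concatenate the last term with the second-to-last: zo·o = zoo, zoo·zo = zoozo, …
So term 8 is zoozozoozoozozoozozoo·zoozozoozoozo.

zoozozoozoozozoozozoozoozozoozoozo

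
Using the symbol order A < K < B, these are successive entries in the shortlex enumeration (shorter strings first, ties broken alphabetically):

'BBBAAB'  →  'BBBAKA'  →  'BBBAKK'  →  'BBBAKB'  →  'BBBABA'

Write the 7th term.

Advancing 2 positions from BBBABA through BBBABA → BBBABK reaches term 7.

BBBABB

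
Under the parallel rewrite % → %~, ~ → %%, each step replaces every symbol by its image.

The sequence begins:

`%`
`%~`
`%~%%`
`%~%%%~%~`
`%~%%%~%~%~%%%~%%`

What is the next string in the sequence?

%~%%%~%~%~%%%~%%%~%%%~%~%~%%%~%~

φ(%~%%%~%~%~%%%~%%) expands symbol-by-symbol to %~ %% %~ %~ %~ %% %~ %% %~ %% %~ %~ %~ %% %~ %~; joining the 16 pieces gives the next term.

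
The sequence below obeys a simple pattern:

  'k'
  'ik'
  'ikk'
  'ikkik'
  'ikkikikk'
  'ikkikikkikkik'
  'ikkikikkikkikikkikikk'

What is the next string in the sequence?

Each term (from the third on) is the previous term followed by the one before it: term 3 = ik·k = ikk.
Continuing: ikkikikkikkikikkikikk · ikkikikkikkik gives term 8.

ikkikikkikkikikkikikkikkikikkikkik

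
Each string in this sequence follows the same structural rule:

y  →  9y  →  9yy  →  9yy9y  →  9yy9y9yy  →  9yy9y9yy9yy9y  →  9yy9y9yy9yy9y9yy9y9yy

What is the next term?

This is a Fibonacci-style word recurrence s(k) = s(k−1)·s(k−2): e.g. 9y·y = 9yy.
Continuing: 9yy9y9yy9yy9y9yy9y9yy · 9yy9y9yy9yy9y gives term 8.

9yy9y9yy9yy9y9yy9y9yy9yy9y9yy9yy9y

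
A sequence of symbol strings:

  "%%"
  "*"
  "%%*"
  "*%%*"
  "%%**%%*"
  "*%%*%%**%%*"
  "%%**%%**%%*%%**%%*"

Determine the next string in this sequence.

*%%*%%**%%*%%**%%**%%*%%**%%*

Each term (from the third on) is the two preceding terms concatenated in order: term 3 = %%·* = %%*.
Continuing: *%%*%%**%%* · %%**%%**%%*%%**%%* gives term 8.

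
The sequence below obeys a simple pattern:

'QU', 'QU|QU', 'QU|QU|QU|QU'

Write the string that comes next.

Every step duplicates the string with '|' between the halves.
So the next term is two copies of QU|QU|QU|QU with '|' between the halves.

QU|QU|QU|QU|QU|QU|QU|QU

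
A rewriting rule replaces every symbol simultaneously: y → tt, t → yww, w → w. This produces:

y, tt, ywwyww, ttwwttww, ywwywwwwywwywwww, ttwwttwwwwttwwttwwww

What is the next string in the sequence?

Replace each of the 20 characters of ttwwttwwwwttwwttwwww in place — yww yww w w yww yww w w w w yww yww w w yww yww w w w w — and concatenate.

ywwywwwwywwywwwwwwywwywwwwywwywwwwww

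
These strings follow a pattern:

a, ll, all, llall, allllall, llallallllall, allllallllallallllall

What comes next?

This is a Fibonacci-style word recurrence s(k) = s(k−2)·s(k−1): e.g. a·ll = all.
Continuing: llallallllall · allllallllallallllall gives term 8.

llallallllallallllallllallallllall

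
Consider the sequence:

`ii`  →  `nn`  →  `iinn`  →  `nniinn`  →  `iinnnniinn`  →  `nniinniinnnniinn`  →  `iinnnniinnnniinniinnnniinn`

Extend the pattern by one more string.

Each term (from the third on) is the two preceding terms concatenated in order: term 3 = ii·nn = iinn.
Continuing: nniinniinnnniinn · iinnnniinnnniinniinnnniinn gives term 8.

nniinniinnnniinniinnnniinnnniinniinnnniinn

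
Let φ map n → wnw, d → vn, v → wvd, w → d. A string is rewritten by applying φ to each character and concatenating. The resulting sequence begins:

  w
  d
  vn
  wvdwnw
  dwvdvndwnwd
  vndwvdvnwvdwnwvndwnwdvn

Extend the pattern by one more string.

Rewriting the 23 symbols of vndwvdvnwvdwnwvndwnwdvn one by one yields wvd wnw vn d wvd vn wvd wnw d wvd vn d wnw d wvd wnw vn d wnw d vn wvd wnw; concatenated:

wvdwnwvndwvdvnwvdwnwdwvdvndwnwdwvdwnwvndwnwdvnwvdwnw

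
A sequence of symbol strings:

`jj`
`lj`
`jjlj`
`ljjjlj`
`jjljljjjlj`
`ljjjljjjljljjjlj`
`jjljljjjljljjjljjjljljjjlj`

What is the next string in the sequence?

ljjjljjjljljjjljjjljljjjljljjjljjjljljjjlj

This is a Fibonacci-style word recurrence s(k) = s(k−2)·s(k−1): e.g. jj·lj = jjlj.
Continuing: ljjjljjjljljjjlj · jjljljjjljljjjljjjljljjjlj gives term 8.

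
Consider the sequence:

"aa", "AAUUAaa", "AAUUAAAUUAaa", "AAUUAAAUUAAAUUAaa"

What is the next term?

AAUUAAAUUAAAUUAAAUUAaa

Each term is the previous one with AAUUA prepended.
One more step from AAUUAAAUUAAAUUAaa gives the answer.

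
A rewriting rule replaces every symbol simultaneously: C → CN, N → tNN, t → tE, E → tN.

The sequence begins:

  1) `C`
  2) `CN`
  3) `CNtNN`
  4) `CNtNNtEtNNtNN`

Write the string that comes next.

CNtNNtEtNNtNNtEtNtEtNNtNNtEtNNtNN

Replace each of the 13 characters of CNtNNtEtNNtNN in place — CN tNN tE tNN tNN tE tN tE tNN tNN tE tNN tNN — and concatenate.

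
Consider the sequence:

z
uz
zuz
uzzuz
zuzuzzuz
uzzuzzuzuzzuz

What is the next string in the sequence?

zuzuzzuzuzzuzzuzuzzuz

Each term (from the third on) is the two preceding terms concatenated in order: term 3 = z·uz = zuz.
Continuing: zuzuzzuz · uzzuzzuzuzzuz gives term 7.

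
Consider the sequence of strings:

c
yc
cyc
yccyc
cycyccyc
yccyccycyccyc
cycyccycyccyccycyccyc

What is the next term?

yccyccycyccyccycyccycyccyccycyccyc

This is a Fibonacci-style word recurrence s(k) = s(k−2)·s(k−1): e.g. c·yc = cyc.
Continuing: yccyccycyccyc · cycyccycyccyccycyccyc gives term 8.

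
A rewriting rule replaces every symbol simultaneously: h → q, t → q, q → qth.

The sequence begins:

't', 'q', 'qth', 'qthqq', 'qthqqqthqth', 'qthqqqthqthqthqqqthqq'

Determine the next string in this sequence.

Rewriting the 21 symbols of qthqqqthqthqthqqqthqq one by one yields qth q q qth qth qth q q qth q q qth q q qth qth qth q q qth qth; concatenated:

qthqqqthqthqthqqqthqqqthqqqthqthqthqqqthqth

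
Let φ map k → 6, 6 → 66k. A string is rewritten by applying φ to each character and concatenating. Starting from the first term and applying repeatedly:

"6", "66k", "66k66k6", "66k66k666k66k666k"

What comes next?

φ(66k66k666k66k666k) expands symbol-by-symbol to 66k 66k 6 66k 66k 6 66k 66k 66k 6 66k 66k 6 66k 66k 66k 6; joining the 17 pieces gives the next term.

66k66k666k66k666k66k66k666k66k666k66k66k6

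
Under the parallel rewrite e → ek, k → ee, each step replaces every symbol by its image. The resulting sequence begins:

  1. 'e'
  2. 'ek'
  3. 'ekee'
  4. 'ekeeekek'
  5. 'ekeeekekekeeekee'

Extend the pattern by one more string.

Rewriting the 16 symbols of ekeeekekekeeekee one by one yields ek ee ek ek ek ee ek ee ek ee ek ek ek ee ek ek; concatenated:

ekeeekekekeeekeeekeeekekekeeekek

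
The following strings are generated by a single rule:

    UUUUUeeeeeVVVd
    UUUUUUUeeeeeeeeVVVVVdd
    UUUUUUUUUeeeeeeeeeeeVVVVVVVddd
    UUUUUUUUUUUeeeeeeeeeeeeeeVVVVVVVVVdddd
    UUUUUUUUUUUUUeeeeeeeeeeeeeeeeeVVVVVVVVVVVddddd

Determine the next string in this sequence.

UUUUUUUUUUUUUUUeeeeeeeeeeeeeeeeeeeeVVVVVVVVVVVVVdddddd

Reading off run lengths: U runs 5, 7, 9, 11, 13; e runs 5, 8, 11, 14, 17; V runs 3, 5, 7, 9, 11; d runs 1, 2, 3, 4, 5 — each is linear in n (n = 1, 2, …).
At n = 6 the blocks have lengths 15, 20, 13, 6.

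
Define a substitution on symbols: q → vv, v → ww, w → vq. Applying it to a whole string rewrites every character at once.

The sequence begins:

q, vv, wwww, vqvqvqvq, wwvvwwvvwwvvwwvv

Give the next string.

Applying the rule to each of the 16 symbols of wwvvwwvvwwvvwwvv gives the pieces vq vq ww ww vq vq ww ww vq vq ww ww vq vq ww ww, which concatenate to the answer.

vqvqwwwwvqvqwwwwvqvqwwwwvqvqwwww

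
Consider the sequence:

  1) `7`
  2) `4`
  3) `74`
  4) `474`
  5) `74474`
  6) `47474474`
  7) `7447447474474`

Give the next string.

474744747447447474474

This is a Fibonacci-style word recurrence s(k) = s(k−2)·s(k−1): e.g. 7·4 = 74.
So term 8 is 47474474·7447447474474.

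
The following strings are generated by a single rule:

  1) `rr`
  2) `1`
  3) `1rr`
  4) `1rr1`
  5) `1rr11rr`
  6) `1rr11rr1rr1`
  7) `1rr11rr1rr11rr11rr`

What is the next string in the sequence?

1rr11rr1rr11rr11rr1rr11rr1rr1

Each term (from the third on) is the previous term followed by the one before it: term 3 = 1·rr = 1rr.
Continuing: 1rr11rr1rr11rr11rr · 1rr11rr1rr1 gives term 8.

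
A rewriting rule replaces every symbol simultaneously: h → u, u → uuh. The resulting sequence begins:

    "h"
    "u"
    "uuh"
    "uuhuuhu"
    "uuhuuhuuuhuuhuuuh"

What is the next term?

Applying the rule to each of the 17 symbols of uuhuuhuuuhuuhuuuh gives the pieces uuh uuh u uuh uuh u uuh uuh uuh u uuh uuh u uuh uuh uuh u, which concatenate to the answer.

uuhuuhuuuhuuhuuuhuuhuuhuuuhuuhuuuhuuhuuhu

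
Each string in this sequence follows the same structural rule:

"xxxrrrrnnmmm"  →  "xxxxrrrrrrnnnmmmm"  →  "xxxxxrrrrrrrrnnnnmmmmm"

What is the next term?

Each string has the form x^{n+1} r^{2n} n^{n} m^{n+1}, where the shown terms are n = 2, 3, 4.
For the next term, n = 5, so the run lengths are 6, 10, 5, 6.

xxxxxxrrrrrrrrrrnnnnnmmmmmm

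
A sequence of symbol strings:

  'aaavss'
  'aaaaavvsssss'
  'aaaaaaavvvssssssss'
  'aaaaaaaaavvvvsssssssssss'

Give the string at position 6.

aaaaaaaaaaaaavvvvvvsssssssssssssssss

The n-th term is 2n+1 a's then n v's then 3n-1 s's (n = 1, 2, …).
For term 6, n = 6, so the run lengths are 13, 6, 17.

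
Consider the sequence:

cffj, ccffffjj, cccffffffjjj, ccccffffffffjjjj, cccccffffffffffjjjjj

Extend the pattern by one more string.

ccccccffffffffffffjjjjjj

Term n consists of n c's, followed by 2n f's, followed by n j's (n = 1, 2, …).
Setting n = 6 gives 6, 12, 6 characters in each block.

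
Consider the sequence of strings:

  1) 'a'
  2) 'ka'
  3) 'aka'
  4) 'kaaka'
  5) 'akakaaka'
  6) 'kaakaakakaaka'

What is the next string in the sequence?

akakaakakaakaakakaaka

From term 3 onward, concatenate the second-to-last term with the last: a·ka = aka, ka·aka = kaaka, …
So term 7 is akakaaka·kaakaakakaaka.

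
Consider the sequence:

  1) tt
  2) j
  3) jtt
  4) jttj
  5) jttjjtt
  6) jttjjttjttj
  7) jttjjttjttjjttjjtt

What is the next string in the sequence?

jttjjttjttjjttjjttjttjjttjttj

This is a Fibonacci-style word recurrence s(k) = s(k−1)·s(k−2): e.g. j·tt = jtt.
So term 8 is jttjjttjttjjttjjtt·jttjjttjttj.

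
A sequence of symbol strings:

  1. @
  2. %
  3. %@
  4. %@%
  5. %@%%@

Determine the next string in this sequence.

Each term (from the third on) is the previous term followed by the one before it: term 3 = %·@ = %@.
The next term joins %@%%@ and %@%.

%@%%@%@%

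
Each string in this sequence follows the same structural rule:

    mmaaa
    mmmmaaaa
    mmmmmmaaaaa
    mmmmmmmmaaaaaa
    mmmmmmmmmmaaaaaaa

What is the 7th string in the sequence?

Each string has the form m^{2n} a^{n+2} (n = 1, 2, …).
For term 7, n = 7, so the run lengths are 14, 9.

mmmmmmmmmmmmmmaaaaaaaaa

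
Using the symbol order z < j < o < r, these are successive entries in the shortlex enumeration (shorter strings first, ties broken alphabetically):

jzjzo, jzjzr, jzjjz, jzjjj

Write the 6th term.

Advancing 2 positions from jzjjj through jzjjj → jzjjo reaches term 6.

jzjjr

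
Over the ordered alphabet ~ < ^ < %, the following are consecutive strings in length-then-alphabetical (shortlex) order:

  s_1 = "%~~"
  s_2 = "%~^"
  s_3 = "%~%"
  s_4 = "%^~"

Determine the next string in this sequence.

Find the rightmost character of %^~ below %, bump it to the next letter, and reset everything to its right to ~.

%^^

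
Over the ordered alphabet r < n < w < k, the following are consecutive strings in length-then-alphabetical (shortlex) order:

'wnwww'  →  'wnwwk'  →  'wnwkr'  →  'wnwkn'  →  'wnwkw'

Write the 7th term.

Continuing the enumeration 2 steps past wnwkw: wnwkw → wnwkk → (answer).

wnkrr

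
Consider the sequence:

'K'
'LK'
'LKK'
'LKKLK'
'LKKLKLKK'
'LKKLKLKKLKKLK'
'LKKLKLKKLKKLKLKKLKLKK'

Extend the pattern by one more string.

From term 3 onward, concatenate the last term with the second-to-last: LK·K = LKK, LKK·LK = LKKLK, …
The next term joins LKKLKLKKLKKLKLKKLKLKK and LKKLKLKKLKKLK.

LKKLKLKKLKKLKLKKLKLKKLKKLKLKKLKKLK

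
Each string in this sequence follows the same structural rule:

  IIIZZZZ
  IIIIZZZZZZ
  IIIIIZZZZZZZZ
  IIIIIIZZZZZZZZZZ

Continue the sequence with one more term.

Term n consists of n+1 I's, followed by 2n Z's, where the shown terms are n = 2, 3, 4, 5.
Setting n = 6 gives 7, 12 characters in each block.

IIIIIIIZZZZZZZZZZZZ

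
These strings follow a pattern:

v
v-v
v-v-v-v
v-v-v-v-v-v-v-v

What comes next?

Each string is two copies of the previous one joined by '-'.
One more doubling of v-v-v-v-v-v-v-v gives the answer.

v-v-v-v-v-v-v-v-v-v-v-v-v-v-v-v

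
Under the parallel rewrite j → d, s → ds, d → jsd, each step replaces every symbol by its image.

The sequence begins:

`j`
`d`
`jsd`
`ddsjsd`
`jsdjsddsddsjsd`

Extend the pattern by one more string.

Rewriting the 14 symbols of jsdjsddsddsjsd one by one yields d ds jsd d ds jsd jsd ds jsd jsd ds d ds jsd; concatenated:

ddsjsdddsjsdjsddsjsdjsddsddsjsd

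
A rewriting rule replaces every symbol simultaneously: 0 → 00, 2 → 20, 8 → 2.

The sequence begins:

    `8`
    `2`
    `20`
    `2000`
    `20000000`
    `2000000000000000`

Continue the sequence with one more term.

Rewriting the 16 symbols of 2000000000000000 one by one yields 20 00 00 00 00 00 00 00 00 00 00 00 00 00 00 00; concatenated:

20000000000000000000000000000000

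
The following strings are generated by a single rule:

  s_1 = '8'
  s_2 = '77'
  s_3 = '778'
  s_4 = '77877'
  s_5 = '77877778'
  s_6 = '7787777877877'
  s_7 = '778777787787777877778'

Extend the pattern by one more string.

This is a Fibonacci-style word recurrence s(k) = s(k−1)·s(k−2): e.g. 77·8 = 778.
So term 8 is 778777787787777877778·7787777877877.

7787777877877778777787787777877877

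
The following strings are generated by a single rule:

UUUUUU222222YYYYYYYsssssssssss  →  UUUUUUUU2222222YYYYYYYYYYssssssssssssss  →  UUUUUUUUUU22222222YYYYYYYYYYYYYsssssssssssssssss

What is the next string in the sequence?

UUUUUUUUUUUU222222222YYYYYYYYYYYYYYYYssssssssssssssssssss

Each string has the form U^{2n} 2^{n+3} Y^{3n-2} s^{3n+2}, where the shown terms are n = 3, 4, 5.
For the next term, n = 6, so the run lengths are 12, 9, 16, 20.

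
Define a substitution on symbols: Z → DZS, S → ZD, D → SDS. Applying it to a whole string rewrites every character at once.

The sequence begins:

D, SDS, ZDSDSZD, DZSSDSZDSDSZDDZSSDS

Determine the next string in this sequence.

Rewriting the 19 symbols of DZSSDSZDSDSZDDZSSDS one by one yields SDS DZS ZD ZD SDS ZD DZS SDS ZD SDS ZD DZS SDS SDS DZS ZD ZD SDS ZD; concatenated:

SDSDZSZDZDSDSZDDZSSDSZDSDSZDDZSSDSSDSDZSZDZDSDSZD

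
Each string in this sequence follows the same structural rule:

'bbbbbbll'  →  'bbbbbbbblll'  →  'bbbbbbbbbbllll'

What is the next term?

bbbbbbbbbbbblllll

Each string has the form b^{2n} l^{n-1}, where the shown terms are n = 3, 4, 5.
For the next term, n = 6, so the run lengths are 12, 5.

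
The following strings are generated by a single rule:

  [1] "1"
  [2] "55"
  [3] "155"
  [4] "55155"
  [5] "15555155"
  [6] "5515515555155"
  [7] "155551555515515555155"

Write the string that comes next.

This is a Fibonacci-style word recurrence s(k) = s(k−2)·s(k−1): e.g. 1·55 = 155.
So term 8 is 5515515555155·155551555515515555155.

5515515555155155551555515515555155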